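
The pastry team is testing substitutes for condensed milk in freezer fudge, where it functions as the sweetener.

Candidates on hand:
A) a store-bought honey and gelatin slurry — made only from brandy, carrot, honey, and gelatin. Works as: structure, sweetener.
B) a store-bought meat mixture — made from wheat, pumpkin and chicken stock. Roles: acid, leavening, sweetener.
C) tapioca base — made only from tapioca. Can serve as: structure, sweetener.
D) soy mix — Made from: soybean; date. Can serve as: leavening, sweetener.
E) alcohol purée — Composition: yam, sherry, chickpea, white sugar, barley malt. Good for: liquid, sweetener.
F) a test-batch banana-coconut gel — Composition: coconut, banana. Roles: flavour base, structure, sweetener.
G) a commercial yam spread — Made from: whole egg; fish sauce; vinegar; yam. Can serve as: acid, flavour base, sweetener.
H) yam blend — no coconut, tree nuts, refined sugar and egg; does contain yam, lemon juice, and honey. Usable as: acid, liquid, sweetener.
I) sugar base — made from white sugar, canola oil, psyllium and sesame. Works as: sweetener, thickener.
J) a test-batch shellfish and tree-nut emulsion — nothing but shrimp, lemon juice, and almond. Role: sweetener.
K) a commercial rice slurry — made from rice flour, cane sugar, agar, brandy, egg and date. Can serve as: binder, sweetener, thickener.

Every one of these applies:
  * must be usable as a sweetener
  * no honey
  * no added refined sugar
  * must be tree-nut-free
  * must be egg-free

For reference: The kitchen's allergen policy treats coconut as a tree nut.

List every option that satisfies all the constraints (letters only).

B, C, D

A: has honey, so not honey-free — no
B: only chicken stock, wheat and pumpkin; none excluded — valid
C: only tapioca; none excluded — OK
D: works as a sweetener, no honey, tree-nut-free — valid
E: has white sugar, so not no-added-sugar — reject
F: has coconut, so not tree-nut-free — no
G: has whole egg, so not egg-free — reject
H: has honey, so not honey-free — out
I: has white sugar, so not no-added-sugar — no
J: has almond, so not tree-nut-free — reject
K: has cane sugar, so not no-added-sugar; has egg, so not egg-free — out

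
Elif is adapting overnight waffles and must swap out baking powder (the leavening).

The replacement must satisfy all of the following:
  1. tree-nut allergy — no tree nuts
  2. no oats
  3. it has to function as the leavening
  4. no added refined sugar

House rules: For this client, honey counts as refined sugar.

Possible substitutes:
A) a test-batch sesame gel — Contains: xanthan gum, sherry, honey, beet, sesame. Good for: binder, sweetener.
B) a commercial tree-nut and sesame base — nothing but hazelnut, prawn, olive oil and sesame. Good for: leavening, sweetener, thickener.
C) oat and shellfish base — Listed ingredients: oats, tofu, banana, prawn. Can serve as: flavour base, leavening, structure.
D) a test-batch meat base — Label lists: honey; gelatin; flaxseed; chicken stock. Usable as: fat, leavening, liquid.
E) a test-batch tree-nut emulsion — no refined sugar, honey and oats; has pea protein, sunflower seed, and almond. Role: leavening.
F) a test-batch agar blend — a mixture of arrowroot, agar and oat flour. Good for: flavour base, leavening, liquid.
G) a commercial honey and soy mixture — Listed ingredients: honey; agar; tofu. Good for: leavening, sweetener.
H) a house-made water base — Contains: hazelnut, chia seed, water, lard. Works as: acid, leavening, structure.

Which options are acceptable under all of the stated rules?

A: not usable as a leavening; has honey, so not no-added-sugar — out
B: has hazelnut, so not tree-nut-free — reject
C: has oats, so not oat-free — reject
D: has honey, so not no-added-sugar — no
E: has almond, so not tree-nut-free — out
F: has oat flour, so not oat-free — no
G: has honey, so not no-added-sugar — reject
H: has hazelnut, so not tree-nut-free — out

none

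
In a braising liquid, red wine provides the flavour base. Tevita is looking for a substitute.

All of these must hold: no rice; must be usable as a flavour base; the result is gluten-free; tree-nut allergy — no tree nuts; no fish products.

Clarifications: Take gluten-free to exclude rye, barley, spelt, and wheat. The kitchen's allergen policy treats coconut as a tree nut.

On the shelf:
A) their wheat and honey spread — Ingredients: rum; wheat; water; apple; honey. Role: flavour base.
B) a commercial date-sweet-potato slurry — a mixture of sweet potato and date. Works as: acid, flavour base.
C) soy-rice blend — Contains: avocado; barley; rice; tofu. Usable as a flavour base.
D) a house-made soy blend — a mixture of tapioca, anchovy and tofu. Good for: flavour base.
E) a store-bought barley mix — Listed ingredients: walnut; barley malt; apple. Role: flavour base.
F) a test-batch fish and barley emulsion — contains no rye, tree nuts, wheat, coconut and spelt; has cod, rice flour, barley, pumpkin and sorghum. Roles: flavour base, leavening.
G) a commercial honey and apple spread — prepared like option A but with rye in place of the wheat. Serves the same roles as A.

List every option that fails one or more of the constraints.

A: has wheat, so not gluten-free — reject
B: all constraints satisfied — keep
C: has barley, so not gluten-free; has rice, so not rice-free — no
D: has anchovy, so not fish-free — reject
E: has barley malt, so not gluten-free; has walnut, so not tree-nut-free — no
F: has barley, so not gluten-free; has rice flour, so not rice-free (and 1 more) — no
G: has rye, so not gluten-free — no

A, C, D, E, F, G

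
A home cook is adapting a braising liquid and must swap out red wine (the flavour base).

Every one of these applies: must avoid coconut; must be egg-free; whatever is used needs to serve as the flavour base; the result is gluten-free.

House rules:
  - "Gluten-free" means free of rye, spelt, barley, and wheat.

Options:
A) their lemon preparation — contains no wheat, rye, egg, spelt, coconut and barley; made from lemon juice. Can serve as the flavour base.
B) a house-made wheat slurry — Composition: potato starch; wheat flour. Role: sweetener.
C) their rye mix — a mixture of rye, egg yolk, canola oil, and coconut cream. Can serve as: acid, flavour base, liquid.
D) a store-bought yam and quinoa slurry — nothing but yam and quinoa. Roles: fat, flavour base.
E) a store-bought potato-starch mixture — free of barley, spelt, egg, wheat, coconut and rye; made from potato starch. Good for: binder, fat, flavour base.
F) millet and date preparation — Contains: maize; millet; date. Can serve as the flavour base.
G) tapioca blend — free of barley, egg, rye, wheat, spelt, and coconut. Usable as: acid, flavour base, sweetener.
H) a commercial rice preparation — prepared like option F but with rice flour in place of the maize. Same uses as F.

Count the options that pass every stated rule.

A: works as a flavour base, no egg, gluten-free — keep
B: not usable as a flavour base; has wheat flour, so not gluten-free — out
C: has rye, so not gluten-free; has egg yolk, so not egg-free (and 1 more) — out
D: all constraints satisfied — valid
E: all constraints satisfied — keep
F: only maize, millet, and date; none excluded — valid
G: gluten-free, no coconut — valid
H: gluten-free, no coconut — OK

6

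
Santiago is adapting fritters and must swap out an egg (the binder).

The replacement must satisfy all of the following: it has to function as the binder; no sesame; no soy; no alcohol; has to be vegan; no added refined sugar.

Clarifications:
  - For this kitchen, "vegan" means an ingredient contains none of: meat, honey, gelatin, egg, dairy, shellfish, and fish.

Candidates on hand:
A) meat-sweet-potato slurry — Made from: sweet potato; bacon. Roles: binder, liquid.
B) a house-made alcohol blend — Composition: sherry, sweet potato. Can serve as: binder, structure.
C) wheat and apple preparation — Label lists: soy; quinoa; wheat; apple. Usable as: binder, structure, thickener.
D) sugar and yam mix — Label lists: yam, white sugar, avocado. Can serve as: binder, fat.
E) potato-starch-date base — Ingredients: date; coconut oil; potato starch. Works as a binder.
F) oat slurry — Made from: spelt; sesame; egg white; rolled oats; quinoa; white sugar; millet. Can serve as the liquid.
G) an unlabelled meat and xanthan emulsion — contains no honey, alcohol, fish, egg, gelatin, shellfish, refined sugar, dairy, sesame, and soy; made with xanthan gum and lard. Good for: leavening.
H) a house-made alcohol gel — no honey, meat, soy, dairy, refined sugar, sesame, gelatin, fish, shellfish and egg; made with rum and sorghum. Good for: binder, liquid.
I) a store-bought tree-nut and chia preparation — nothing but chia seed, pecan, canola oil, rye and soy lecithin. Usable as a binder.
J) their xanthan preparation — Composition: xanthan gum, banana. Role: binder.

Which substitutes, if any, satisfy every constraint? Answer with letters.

E, J

A: has bacon, so not vegan — reject
B: has sherry, so not alcohol-free — no
C: has soy, so not soy-free — no
D: has white sugar, so not no-added-sugar — no
E: no refined sugar, vegan — valid
F: not usable as a binder; has egg white, so not vegan (and 2 more) — no
G: not usable as a binder; has lard, so not vegan — no
H: has rum, so not alcohol-free — reject
I: has soy lecithin, so not soy-free — no
J: only xanthan gum and banana; none excluded — keep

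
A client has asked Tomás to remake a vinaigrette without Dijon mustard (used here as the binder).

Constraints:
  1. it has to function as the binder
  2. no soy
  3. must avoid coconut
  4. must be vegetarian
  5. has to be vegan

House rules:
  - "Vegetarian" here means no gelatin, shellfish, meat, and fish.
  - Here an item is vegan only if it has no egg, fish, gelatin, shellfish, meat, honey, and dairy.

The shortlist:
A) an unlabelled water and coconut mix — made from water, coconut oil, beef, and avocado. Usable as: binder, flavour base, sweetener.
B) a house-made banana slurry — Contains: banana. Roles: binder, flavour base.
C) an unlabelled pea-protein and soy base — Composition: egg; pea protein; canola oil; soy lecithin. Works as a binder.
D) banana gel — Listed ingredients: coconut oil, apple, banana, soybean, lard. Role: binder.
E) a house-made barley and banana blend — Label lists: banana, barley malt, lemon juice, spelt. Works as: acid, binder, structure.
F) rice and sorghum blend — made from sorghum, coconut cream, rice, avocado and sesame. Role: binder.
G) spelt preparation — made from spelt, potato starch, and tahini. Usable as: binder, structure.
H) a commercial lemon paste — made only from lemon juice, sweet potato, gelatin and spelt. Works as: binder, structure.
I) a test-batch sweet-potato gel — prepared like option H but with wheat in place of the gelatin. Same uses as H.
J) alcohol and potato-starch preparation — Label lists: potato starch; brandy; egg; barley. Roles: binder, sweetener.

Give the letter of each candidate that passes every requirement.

B, E, G, I

A: has beef, so not vegetarian; has beef, so not vegan (and 1 more) — out
B: only banana; none excluded — keep
C: has egg, so not vegan; has soy lecithin, so not soy-free — no
D: has lard, so not vegetarian; has lard, so not vegan (and 2 more) — out
E: vegetarian, vegan — valid
F: has coconut cream, so not coconut-free — no
G: works as a binder, vegetarian, no soy — keep
H: has gelatin, so not vegetarian; has gelatin, so not vegan — out
I: spelt and wheat etc. — none of it excluded — valid
J: has egg, so not vegan — reject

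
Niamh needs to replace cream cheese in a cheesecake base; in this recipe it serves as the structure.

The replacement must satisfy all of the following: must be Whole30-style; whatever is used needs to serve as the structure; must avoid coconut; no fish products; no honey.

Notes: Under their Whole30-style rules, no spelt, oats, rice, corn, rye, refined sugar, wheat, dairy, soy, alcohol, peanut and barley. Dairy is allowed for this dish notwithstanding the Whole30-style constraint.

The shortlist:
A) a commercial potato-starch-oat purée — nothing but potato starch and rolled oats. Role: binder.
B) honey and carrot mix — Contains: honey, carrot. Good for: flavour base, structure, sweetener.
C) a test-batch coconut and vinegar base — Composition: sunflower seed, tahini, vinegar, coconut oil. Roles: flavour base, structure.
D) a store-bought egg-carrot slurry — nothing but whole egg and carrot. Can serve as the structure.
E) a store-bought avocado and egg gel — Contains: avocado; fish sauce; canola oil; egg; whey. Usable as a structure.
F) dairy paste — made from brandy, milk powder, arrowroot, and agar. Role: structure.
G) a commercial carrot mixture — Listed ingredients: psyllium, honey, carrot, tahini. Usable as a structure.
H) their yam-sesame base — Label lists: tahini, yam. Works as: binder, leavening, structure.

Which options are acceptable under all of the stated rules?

A: not usable as a structure; has rolled oats, so not Whole30-style — out
B: has honey, so not honey-free — no
C: has coconut oil, so not coconut-free — out
D: only whole egg and carrot; none excluded — keep
E: has fish sauce, so not fish-free — out
F: has brandy, so not Whole30-style — out
G: has honey, so not honey-free — no
H: only tahini and yam; none excluded — valid

D, H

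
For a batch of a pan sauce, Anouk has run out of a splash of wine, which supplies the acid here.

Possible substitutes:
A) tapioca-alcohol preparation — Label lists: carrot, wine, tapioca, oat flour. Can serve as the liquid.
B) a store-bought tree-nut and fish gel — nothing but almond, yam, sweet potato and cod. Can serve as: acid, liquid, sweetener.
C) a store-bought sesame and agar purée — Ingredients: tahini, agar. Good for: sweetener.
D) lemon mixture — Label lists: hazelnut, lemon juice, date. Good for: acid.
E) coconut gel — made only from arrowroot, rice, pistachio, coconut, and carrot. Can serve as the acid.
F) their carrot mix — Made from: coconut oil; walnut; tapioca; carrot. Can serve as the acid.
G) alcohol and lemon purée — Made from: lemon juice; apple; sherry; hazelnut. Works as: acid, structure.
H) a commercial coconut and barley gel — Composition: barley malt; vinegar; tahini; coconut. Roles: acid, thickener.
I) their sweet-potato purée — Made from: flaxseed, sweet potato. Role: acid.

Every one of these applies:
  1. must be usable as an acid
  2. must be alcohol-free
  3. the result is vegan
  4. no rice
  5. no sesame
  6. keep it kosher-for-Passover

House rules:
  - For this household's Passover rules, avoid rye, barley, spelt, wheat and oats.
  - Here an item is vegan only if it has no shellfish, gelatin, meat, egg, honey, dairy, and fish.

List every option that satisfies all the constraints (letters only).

A: not usable as an acid; has oat flour, so not kosher-for-Passover (and 1 more) — out
B: has cod, so not vegan — no
C: not usable as an acid; has tahini, so not sesame-free — out
D: all constraints satisfied — OK
E: has rice, so not rice-free — out
F: coconut oil and walnut etc. — none of it excluded — valid
G: has sherry, so not alcohol-free — reject
H: has barley malt, so not kosher-for-Passover; has tahini, so not sesame-free — reject
I: all constraints satisfied — valid

D, F, I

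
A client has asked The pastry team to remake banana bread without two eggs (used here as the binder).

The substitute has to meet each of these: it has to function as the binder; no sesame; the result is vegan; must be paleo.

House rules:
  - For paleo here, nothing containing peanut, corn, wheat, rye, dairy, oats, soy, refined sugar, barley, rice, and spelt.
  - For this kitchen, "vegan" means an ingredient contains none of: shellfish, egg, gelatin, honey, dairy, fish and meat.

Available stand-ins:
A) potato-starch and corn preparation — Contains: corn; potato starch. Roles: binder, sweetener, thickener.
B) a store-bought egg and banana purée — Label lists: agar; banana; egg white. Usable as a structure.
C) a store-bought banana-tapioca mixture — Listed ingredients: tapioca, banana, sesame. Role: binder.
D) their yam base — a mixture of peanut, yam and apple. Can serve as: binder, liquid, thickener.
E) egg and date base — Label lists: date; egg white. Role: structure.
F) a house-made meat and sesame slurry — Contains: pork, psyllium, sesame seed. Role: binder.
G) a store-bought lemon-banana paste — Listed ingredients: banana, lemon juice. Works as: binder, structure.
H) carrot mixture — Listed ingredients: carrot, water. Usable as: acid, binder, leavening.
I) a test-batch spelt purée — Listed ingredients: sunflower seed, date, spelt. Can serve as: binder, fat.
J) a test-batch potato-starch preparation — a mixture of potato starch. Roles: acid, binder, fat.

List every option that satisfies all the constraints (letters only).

A: has corn, so not paleo — reject
B: not usable as a binder; has egg white, so not vegan — no
C: has sesame, so not sesame-free — no
D: has peanut, so not paleo — no
E: not usable as a binder; has egg white, so not vegan — no
F: has pork, so not vegan; has sesame seed, so not sesame-free — no
G: works as a binder, no sesame, vegan — keep
H: no sesame, vegan — OK
I: has spelt, so not paleo — reject
J: works as a binder, vegan, paleo — OK

G, H, J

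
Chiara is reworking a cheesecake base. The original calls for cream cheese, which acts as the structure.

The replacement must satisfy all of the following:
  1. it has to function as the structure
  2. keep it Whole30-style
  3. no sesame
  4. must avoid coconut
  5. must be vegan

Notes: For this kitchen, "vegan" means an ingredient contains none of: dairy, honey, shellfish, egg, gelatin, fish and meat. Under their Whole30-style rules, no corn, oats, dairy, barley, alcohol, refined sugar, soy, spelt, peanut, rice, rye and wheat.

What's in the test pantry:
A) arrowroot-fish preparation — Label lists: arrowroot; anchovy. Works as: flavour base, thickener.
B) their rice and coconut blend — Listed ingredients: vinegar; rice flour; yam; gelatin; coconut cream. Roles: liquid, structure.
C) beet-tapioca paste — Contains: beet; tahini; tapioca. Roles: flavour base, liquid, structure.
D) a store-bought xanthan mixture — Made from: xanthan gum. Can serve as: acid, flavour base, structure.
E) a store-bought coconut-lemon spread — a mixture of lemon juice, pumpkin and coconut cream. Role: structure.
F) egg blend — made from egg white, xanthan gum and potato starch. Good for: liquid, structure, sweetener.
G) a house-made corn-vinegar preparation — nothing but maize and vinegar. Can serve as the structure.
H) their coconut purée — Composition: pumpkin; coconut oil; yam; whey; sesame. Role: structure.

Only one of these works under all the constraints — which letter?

D

A: not usable as a structure; has anchovy, so not vegan — out
B: has gelatin, so not vegan; has rice flour, so not Whole30-style (and 1 more) — no
C: has tahini, so not sesame-free — out
D: vegan, no coconut — valid
E: has coconut cream, so not coconut-free — no
F: has egg white, so not vegan — no
G: has maize, so not Whole30-style — no
H: has whey, so not vegan; has whey, so not Whole30-style (and 2 more) — no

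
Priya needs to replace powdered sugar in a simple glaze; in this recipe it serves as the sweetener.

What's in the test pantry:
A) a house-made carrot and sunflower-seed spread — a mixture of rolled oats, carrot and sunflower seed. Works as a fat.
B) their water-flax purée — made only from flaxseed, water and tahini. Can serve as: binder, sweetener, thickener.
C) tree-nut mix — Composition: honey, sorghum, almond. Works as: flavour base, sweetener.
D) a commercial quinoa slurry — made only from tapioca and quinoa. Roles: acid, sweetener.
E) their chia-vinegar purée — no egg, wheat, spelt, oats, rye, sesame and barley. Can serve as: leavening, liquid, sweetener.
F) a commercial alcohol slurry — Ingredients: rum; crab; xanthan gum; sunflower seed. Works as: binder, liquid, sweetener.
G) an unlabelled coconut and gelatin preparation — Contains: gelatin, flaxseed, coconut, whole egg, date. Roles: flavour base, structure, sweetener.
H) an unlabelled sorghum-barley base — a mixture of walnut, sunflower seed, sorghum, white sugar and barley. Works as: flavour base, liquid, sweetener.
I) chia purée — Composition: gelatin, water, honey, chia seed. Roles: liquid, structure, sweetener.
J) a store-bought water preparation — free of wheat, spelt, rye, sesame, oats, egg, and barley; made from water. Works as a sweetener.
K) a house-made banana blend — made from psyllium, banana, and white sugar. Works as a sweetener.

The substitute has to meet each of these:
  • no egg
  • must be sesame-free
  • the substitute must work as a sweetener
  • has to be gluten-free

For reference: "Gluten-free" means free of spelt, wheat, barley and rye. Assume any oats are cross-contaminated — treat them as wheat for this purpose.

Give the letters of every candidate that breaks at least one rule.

A, B, G, H

A: not usable as a sweetener; has rolled oats, so not gluten-free — reject
B: has tahini, so not sesame-free — out
C: only honey, almond and sorghum; none excluded — keep
D: all constraints satisfied — OK
E: no egg, gluten-free — keep
F: no sesame, no egg — keep
G: has whole egg, so not egg-free — no
H: has barley, so not gluten-free — no
I: every rule checks out — valid
J: no egg, gluten-free — OK
K: nothing on the exclusion list — valid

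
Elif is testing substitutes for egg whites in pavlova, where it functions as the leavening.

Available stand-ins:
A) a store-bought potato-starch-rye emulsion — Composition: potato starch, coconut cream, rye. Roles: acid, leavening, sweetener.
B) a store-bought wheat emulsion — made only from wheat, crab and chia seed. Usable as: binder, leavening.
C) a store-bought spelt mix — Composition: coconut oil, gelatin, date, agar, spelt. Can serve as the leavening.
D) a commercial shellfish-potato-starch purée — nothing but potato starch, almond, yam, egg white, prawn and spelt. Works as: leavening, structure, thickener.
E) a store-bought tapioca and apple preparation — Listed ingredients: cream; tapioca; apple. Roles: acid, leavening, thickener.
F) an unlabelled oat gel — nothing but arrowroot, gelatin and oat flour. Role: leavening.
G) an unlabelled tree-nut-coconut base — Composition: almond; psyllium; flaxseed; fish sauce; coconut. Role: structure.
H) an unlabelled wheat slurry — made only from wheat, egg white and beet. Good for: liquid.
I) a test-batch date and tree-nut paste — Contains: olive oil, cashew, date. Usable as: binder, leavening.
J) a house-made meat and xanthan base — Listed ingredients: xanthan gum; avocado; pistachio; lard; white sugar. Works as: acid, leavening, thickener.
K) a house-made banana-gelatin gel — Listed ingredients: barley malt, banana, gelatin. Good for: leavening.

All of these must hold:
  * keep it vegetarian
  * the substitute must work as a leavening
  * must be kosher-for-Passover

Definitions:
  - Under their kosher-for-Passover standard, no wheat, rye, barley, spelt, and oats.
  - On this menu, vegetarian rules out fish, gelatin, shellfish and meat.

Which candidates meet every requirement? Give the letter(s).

E, I

A: has rye, so not kosher-for-Passover — reject
B: has wheat, so not kosher-for-Passover; has crab, so not vegetarian — out
C: has spelt, so not kosher-for-Passover; has gelatin, so not vegetarian — reject
D: has spelt, so not kosher-for-Passover; has prawn, so not vegetarian — out
E: kosher-for-Passover, vegetarian — OK
F: has oat flour, so not kosher-for-Passover; has gelatin, so not vegetarian — out
G: not usable as a leavening; has fish sauce, so not vegetarian — out
H: not usable as a leavening; has wheat, so not kosher-for-Passover — reject
I: works as a leavening, kosher-for-Passover, vegetarian — OK
J: has lard, so not vegetarian — out
K: has barley malt, so not kosher-for-Passover; has gelatin, so not vegetarian — out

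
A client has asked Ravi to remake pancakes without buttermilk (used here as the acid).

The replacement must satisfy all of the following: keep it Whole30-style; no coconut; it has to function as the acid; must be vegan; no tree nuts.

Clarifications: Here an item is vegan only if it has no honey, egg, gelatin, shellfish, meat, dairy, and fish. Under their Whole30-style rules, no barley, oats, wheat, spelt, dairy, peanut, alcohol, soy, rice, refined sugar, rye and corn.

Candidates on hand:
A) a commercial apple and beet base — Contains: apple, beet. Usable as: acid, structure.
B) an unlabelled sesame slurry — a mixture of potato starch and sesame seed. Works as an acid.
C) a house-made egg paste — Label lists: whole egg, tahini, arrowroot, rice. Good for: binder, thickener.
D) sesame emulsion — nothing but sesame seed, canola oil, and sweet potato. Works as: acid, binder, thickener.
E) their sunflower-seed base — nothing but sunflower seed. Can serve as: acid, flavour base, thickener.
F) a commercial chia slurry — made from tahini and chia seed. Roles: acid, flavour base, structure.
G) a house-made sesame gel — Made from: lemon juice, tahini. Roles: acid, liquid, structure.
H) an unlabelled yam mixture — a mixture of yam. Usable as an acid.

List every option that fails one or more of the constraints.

C

A: only apple and beet; none excluded — OK
B: only sesame seed and potato starch; none excluded — OK
C: not usable as an acid; has whole egg, so not vegan (and 1 more) — no
D: vegan, no tree nuts — keep
E: works as an acid, no tree nuts, vegan — valid
F: all constraints satisfied — valid
G: works as an acid, no coconut, Whole30-style — valid
H: nothing on the exclusion list — OK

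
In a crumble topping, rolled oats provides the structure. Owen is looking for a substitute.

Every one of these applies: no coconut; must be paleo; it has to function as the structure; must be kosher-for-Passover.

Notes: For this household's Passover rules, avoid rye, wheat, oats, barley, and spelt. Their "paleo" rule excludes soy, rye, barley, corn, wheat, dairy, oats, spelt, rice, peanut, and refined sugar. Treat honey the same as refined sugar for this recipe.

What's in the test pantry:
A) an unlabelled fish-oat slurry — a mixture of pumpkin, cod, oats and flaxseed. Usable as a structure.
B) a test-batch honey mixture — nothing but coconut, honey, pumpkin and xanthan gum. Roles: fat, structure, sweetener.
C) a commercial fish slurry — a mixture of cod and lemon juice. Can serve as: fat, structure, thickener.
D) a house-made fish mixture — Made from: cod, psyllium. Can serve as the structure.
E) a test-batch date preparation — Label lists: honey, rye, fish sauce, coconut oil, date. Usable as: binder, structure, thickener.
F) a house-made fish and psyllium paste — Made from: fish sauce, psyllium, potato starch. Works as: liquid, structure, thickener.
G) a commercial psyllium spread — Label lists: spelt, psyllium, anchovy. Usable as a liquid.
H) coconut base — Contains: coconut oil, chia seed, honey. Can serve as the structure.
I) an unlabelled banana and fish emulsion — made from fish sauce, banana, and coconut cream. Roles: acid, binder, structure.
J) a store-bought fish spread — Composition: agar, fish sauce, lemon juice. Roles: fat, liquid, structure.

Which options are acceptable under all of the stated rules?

C, D, F, J

A: has oats, so not kosher-for-Passover; has oats, so not paleo — out
B: has honey, so not paleo; has coconut, so not coconut-free — out
C: all constraints satisfied — keep
D: only cod and psyllium; none excluded — OK
E: has rye, so not kosher-for-Passover; has honey, so not paleo (and 1 more) — no
F: nothing on the exclusion list — keep
G: not usable as a structure; has spelt, so not kosher-for-Passover (and 1 more) — reject
H: has honey, so not paleo; has coconut oil, so not coconut-free — out
I: has coconut cream, so not coconut-free — out
J: only fish sauce, agar, and lemon juice; none excluded — keep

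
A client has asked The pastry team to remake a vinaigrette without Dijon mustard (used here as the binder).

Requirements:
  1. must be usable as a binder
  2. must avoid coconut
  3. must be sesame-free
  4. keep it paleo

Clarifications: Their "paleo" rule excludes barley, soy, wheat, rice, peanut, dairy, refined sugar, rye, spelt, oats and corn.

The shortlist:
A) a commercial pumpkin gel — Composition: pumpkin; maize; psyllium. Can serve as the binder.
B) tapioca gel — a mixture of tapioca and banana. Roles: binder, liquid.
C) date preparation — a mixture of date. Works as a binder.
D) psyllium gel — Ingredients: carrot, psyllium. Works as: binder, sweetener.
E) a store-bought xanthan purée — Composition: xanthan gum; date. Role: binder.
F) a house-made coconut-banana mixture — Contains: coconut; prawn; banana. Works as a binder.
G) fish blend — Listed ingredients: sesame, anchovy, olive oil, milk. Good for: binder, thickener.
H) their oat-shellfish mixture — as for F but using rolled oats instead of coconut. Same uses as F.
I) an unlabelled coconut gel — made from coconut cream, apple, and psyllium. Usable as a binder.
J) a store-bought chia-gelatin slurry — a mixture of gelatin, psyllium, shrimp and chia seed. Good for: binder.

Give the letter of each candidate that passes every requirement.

A: has maize, so not paleo — out
B: only tapioca and banana; none excluded — OK
C: only date; none excluded — keep
D: only carrot and psyllium; none excluded — valid
E: only date and xanthan gum; none excluded — OK
F: has coconut, so not coconut-free — out
G: has milk, so not paleo; has sesame, so not sesame-free — out
H: has rolled oats, so not paleo — out
I: has coconut cream, so not coconut-free — no
J: works as a binder, paleo, no sesame — valid

B, C, D, E, J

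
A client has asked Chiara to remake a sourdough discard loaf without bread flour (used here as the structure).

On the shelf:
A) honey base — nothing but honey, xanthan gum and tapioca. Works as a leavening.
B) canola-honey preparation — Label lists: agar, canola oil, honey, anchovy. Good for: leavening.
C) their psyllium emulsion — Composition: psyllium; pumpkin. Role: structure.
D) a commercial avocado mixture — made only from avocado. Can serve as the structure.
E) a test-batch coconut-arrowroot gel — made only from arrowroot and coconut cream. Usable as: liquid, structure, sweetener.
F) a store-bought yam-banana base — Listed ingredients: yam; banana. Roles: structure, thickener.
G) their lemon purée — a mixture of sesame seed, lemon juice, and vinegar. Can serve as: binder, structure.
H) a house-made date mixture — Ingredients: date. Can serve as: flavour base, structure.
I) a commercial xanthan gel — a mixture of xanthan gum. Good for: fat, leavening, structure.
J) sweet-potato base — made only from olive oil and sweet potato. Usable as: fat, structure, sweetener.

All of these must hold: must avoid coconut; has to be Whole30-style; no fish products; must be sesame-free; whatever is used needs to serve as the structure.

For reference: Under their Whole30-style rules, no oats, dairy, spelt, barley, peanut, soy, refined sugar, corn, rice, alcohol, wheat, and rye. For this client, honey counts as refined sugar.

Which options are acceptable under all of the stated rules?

A: not usable as a structure; has honey, so not Whole30-style — reject
B: not usable as a structure; has honey, so not Whole30-style (and 1 more) — reject
C: all constraints satisfied — keep
D: only avocado; none excluded — keep
E: has coconut cream, so not coconut-free — out
F: no fish, Whole30-style — valid
G: has sesame seed, so not sesame-free — no
H: no sesame, no fish — OK
I: Whole30-style, no coconut — keep
J: works as a structure, Whole30-style, no coconut — OK

C, D, F, H, I, J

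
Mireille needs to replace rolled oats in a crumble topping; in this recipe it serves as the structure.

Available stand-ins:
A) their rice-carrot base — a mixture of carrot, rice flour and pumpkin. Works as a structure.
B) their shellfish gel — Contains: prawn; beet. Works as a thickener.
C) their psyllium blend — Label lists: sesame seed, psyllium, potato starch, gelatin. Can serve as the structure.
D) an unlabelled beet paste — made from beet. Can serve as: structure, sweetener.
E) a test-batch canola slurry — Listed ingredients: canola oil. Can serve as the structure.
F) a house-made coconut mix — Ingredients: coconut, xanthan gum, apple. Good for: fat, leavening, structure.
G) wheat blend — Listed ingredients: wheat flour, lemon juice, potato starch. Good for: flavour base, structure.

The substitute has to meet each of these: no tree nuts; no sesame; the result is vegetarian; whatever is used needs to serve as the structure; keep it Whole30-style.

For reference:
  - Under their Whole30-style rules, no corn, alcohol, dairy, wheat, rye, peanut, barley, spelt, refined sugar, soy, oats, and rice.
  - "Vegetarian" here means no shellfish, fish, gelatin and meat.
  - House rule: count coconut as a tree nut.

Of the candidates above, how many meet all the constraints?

A: has rice flour, so not Whole30-style — no
B: not usable as a structure; has prawn, so not vegetarian — out
C: has gelatin, so not vegetarian; has sesame seed, so not sesame-free — no
D: only beet; none excluded — keep
E: Whole30-style, no sesame — valid
F: has coconut, so not tree-nut-free — out
G: has wheat flour, so not Whole30-style — reject

2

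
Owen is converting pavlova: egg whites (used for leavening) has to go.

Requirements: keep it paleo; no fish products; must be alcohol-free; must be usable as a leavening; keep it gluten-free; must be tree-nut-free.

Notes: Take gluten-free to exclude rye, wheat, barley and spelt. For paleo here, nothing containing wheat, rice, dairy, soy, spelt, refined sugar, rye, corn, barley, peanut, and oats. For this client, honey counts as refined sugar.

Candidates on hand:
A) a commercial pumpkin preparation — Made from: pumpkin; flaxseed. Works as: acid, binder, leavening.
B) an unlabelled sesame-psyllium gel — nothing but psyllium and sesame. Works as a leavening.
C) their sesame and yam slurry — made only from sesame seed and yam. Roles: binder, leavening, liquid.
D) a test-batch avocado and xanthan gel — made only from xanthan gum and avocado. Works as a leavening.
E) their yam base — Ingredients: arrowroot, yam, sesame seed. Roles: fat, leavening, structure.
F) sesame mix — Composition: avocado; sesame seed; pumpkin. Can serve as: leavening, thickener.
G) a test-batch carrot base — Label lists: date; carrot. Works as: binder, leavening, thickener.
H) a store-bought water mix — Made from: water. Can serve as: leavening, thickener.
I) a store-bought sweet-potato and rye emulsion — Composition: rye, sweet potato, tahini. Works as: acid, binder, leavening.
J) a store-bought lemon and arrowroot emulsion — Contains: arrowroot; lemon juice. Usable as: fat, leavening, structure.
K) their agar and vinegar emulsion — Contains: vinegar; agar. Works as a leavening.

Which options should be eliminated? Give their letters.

I

A: nothing on the exclusion list — OK
B: only sesame and psyllium; none excluded — valid
C: only sesame seed and yam; none excluded — keep
D: works as a leavening, paleo, gluten-free — keep
E: paleo, no tree nuts — valid
F: nothing on the exclusion list — valid
G: paleo, no fish — valid
H: only water; none excluded — OK
I: has rye, so not gluten-free; has rye, so not paleo — no
J: all constraints satisfied — valid
K: gluten-free, no fish — valid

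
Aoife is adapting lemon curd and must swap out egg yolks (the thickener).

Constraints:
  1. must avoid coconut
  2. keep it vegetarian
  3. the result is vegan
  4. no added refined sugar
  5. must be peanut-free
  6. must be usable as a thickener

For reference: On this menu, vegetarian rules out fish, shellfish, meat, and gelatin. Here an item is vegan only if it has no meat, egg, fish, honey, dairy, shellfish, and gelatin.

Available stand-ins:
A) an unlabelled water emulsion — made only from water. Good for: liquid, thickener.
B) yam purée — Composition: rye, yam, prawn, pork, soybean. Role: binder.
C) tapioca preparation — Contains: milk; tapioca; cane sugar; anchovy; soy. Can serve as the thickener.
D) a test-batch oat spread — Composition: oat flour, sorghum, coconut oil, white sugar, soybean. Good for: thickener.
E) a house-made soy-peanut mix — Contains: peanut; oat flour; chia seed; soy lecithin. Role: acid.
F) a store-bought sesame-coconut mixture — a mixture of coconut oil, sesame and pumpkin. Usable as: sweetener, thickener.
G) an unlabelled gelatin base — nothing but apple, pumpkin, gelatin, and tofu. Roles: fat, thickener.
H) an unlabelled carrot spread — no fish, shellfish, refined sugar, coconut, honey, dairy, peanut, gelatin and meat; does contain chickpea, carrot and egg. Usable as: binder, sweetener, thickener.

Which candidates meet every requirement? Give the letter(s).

A: only water; none excluded — OK
B: not usable as a thickener; has pork, so not vegetarian (and 1 more) — no
C: has anchovy, so not vegetarian; has milk, so not vegan (and 1 more) — no
D: has white sugar, so not no-added-sugar; has coconut oil, so not coconut-free — no
E: not usable as a thickener; has peanut, so not peanut-free — out
F: has coconut oil, so not coconut-free — reject
G: has gelatin, so not vegetarian; has gelatin, so not vegan — out
H: has egg, so not vegan — reject

A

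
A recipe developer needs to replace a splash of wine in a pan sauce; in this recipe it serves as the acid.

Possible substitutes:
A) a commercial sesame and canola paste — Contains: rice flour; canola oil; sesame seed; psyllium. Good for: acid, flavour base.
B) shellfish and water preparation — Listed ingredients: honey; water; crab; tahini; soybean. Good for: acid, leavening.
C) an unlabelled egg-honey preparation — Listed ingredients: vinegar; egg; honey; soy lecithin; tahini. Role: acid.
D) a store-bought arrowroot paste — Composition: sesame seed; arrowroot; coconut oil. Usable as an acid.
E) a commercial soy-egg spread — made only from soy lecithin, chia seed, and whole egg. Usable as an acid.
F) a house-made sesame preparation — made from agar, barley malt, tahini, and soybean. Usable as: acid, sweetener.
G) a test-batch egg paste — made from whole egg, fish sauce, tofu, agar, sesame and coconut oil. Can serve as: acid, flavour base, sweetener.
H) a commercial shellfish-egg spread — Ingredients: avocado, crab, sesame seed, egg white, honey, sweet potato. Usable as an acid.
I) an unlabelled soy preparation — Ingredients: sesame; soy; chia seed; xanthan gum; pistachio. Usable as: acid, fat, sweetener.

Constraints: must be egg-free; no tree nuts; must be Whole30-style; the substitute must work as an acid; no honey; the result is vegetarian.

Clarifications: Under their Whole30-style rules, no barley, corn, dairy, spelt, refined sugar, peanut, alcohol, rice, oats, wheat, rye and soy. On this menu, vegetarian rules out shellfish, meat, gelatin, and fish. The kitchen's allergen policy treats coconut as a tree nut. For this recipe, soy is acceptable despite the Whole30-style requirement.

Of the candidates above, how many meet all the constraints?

0

A: has rice flour, so not Whole30-style — reject
B: has crab, so not vegetarian; has honey, so not honey-free — reject
C: has honey, so not honey-free; has egg, so not egg-free — out
D: has coconut oil, so not tree-nut-free — out
E: has whole egg, so not egg-free — out
F: has barley malt, so not Whole30-style — reject
G: has fish sauce, so not vegetarian; has coconut oil, so not tree-nut-free (and 1 more) — out
H: has crab, so not vegetarian; has honey, so not honey-free (and 1 more) — out
I: has pistachio, so not tree-nut-free — no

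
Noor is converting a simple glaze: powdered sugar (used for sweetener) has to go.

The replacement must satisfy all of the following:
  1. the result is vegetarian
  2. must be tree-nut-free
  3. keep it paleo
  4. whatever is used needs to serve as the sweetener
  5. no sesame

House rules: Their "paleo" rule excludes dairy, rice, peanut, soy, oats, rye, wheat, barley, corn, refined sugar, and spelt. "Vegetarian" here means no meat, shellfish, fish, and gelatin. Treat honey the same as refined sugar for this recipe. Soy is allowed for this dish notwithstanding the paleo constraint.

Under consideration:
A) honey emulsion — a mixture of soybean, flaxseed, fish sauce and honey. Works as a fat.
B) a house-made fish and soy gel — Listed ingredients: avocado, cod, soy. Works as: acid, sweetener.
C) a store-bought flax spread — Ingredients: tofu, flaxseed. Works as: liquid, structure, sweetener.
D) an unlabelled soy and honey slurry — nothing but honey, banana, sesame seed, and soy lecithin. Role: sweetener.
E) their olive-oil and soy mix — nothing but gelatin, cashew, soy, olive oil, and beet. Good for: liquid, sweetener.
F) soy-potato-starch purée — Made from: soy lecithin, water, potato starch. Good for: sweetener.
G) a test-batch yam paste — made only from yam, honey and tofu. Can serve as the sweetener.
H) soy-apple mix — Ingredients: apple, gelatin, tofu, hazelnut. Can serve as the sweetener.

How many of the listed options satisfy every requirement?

2

A: not usable as a sweetener; has honey, so not paleo (and 1 more) — reject
B: has cod, so not vegetarian — out
C: soy is permitted under the paleo carve-out; nothing else excluded — keep
D: has honey, so not paleo; has sesame seed, so not sesame-free — out
E: has gelatin, so not vegetarian; has cashew, so not tree-nut-free — reject
F: soy is permitted under the paleo carve-out; nothing else excluded — OK
G: has honey, so not paleo — reject
H: has gelatin, so not vegetarian; has hazelnut, so not tree-nut-free — reject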